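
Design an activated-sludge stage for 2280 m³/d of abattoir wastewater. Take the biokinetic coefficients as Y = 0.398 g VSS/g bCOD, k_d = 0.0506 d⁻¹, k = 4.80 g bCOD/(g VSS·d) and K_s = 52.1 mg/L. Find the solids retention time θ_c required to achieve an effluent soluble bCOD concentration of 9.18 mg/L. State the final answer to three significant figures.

θ_c ≈ 4.24 d

Specific growth rate at S = 9.18 mg/L: μ = YkS/(K_s+S) = 0.398·4.80·9.18/(52.1+9.18) = 0.2862 d⁻¹.
Then 1/θ_c = μ − k_d = 0.2862 − 0.0506 = 0.2356 d⁻¹, giving θ_c = 4.245 d.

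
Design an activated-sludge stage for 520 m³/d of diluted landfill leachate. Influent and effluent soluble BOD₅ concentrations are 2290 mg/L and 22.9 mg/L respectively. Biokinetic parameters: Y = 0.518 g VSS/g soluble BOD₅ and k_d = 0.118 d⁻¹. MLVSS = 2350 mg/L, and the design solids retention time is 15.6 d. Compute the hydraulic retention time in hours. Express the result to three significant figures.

τ ≈ 65.9 h

From the SRT design equation V = Y Q (S₀−S) θ_c / [X (1 + k_d θ_c)] = 0.518 × 520 × (2290 − 22.9) × 15.6 / [2350 × (1 + 0.118 × 15.6)] = 9.53×10^6 / 6676 = 1427 m³.
Hydraulic retention time τ = V/Q = 1427 / 520 = 2.744 d = 65.86 h.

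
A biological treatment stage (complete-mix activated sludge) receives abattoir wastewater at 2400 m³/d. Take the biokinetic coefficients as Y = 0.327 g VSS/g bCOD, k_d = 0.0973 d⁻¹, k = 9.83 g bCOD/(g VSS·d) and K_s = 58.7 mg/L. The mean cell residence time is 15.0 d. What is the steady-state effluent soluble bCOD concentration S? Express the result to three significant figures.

For a completely mixed reactor with recycle the Lawrence–McCarty relation gives S = K_s·(1 + k_d·θ_c) / [θ_c·(Y·k − k_d) − 1] = 58.7 × (1 + 0.0973 × 15.0) / [15.0 × (0.327 × 9.83 − 0.0973) − 1] = 144.4 / 45.76 = 3.155 mg/L.

S ≈ 3.16 mg/L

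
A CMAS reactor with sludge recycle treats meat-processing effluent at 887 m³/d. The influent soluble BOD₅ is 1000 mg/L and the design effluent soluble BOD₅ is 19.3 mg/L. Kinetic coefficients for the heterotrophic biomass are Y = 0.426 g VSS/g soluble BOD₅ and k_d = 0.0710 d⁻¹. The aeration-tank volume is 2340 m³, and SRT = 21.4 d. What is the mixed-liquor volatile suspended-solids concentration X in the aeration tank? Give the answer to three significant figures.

X ≈ 1350 mg/L

X = Y·Q·ΔS·θ_c / [V·(1 + k_d θ_c)] = 0.426 × 887 × (1000 − 19.3) × 21.4 / [2340 × (1 + 0.0710 × 21.4)] = 1345 mg/L.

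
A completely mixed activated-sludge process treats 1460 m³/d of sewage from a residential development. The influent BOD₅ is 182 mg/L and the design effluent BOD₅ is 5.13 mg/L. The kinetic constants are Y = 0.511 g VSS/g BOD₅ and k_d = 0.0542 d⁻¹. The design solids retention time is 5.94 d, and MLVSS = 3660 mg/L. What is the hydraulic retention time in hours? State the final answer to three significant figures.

τ ≈ 2.66 h

Rearranging the biomass balance for a CMAS with decay, V = Y·Q·ΔS·θ_c / [X·(1+k_d θ_c)] = 0.511 × 1460 × (182 − 5.13) × 5.94 / [3660 × (1 + 0.0542 × 5.94)] = 7.84×10^5 / 4838 = 162.0 m³.
Hydraulic retention time τ = V/Q = 162.0 / 1460 = 0.1110 d = 2.663 h.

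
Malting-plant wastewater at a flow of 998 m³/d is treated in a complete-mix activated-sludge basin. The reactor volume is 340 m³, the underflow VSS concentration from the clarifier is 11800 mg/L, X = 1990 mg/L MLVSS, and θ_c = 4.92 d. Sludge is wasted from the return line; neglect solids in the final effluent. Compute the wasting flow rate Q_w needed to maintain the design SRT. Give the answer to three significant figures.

θ_c = V·X/(Q_w·X_r) when wasting from the recycle, so Q_w = V·X/(θ_c·X_r) = 340.0 × 1990 / (4.92 × 11800) = 11.65 m³/d.

Q_w ≈ 11.7 m³/d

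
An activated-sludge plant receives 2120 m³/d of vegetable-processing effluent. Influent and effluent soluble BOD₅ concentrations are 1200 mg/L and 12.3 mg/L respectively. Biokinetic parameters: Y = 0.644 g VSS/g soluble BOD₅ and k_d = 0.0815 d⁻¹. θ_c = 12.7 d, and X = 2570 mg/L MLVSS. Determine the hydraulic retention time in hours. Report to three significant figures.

Steady-state biomass mass balance: V·X·(1 + k_d·θ_c) = Y·Q·(S₀ − S)·θ_c, so V = 0.644 × 2120 × (1200 − 12.3) × 12.7 / [2570 × (1 + 0.0815 × 12.7)] = 2.06×10^7 / 5230 = 3938 m³.
HRT = V/Q = 3938 m³ / 2120 m³·d⁻¹ = 1.857 d × 24 = 44.58 h.

τ ≈ 44.6 h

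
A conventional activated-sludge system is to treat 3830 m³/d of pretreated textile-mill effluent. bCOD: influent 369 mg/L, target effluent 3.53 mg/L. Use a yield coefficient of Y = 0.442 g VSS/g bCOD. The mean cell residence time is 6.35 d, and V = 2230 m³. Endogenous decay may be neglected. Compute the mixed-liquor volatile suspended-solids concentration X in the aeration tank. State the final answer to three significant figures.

X ≈ 1760 mg/L

From V·X = Y·Q·(S₀ − S)·θ_c (decay neglected): X = 0.442 × 3830 × (369 − 3.53) × 6.35 / 2230 = 1762 mg/L.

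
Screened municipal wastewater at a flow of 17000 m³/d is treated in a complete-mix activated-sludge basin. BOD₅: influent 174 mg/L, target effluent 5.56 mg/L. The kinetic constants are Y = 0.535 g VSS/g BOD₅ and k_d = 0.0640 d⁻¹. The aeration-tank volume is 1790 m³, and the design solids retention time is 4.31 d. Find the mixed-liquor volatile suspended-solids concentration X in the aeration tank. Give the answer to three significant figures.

X ≈ 2890 mg/L

From V·X·(1 + k_d·θ_c) = Y·Q·(S₀ − S)·θ_c: X = 0.535 × 17000 × (174 − 5.56) × 4.31 / [1790 × (1 + 0.0640 × 4.31)] = 2891 mg/L.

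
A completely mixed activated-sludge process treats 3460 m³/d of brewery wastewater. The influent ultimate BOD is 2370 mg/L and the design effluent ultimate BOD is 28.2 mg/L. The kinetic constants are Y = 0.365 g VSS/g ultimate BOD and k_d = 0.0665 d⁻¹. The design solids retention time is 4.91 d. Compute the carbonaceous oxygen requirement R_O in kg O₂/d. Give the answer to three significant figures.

R_O ≈ 4940 kg O₂/d

Y_obs = Y / (1 + k_d θ_c) = 0.365 / (1 + 0.0665 × 4.91) = 0.365 / 1.327 = 0.2752.
Q·(S₀ − S) = 3460 × (2370 − 28.2) × 10⁻³ = 8103 kg/d removed.
Net sludge production P_X = 0.2752 × 8103 = 2229 kg VSS/d.
R_O = Q·ΔS − 1.42 P_X = 8103 − 3166 = 4937 kg O₂/d.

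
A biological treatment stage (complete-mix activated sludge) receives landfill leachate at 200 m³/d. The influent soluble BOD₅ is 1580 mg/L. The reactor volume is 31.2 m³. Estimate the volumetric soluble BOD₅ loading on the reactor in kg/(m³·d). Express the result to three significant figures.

L_v ≈ 10.1 kg soluble BOD₅/(m³·d)

Volumetric loading L_v = Q·S₀ / V = 200 × 1580 g/m³ / 31.20 m³ = 10128 g/(m³·d) = 10.13 kg soluble BOD₅/(m³·d).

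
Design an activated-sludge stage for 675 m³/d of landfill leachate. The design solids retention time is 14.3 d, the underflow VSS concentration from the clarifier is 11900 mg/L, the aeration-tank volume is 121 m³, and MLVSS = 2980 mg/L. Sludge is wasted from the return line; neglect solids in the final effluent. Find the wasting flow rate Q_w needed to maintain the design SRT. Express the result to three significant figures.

Q_w ≈ 2.12 m³/d

θ_c = V·X/(Q_w·X_r) when wasting from the recycle, so Q_w = V·X/(θ_c·X_r) = 121.0 × 2980 / (14.3 × 11900) = 2.119 m³/d.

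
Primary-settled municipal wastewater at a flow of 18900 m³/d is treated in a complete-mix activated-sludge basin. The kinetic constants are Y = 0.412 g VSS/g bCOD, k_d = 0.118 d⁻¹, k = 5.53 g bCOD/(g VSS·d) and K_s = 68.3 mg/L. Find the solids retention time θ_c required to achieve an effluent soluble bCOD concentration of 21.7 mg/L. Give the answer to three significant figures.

θ_c ≈ 2.32 d

Specific growth rate at S = 21.7 mg/L: μ = YkS/(K_s+S) = 0.412·5.53·21.7/(68.3+21.7) = 0.5493 d⁻¹.
θ_c = 1/(μ − k_d) = 1/(0.5493 − 0.118) = 1/0.4313 = 2.318 d.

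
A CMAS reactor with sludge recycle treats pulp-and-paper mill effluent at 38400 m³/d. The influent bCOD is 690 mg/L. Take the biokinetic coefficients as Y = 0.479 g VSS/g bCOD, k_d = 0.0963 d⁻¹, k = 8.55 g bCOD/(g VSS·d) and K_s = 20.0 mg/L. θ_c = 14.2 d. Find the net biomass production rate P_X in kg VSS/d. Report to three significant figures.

P_X ≈ 5350 kg VSS/d

From the Monod/SRT balance for a CMAS, S = K_s·(1+k_d θ_c)/[θ_c·(Y k − k_d) − 1] = 20.0 × (1 + 0.0963 × 14.2) / [14.2 × (0.479 × 8.55 − 0.0963) − 1] = 47.35 / 55.79 = 0.8487 mg/L.
Y_obs = Y / (1 + k_d θ_c) = 0.479 / (1 + 0.0963 × 14.2) = 0.479 / 2.367 = 0.2023.
Mass of bCOD removed per day: Q(S₀ − S) = 38400 × 689.2 g/m³ = 26463 kg/d.
P_X = Y_obs · Q(S₀ − S) = 0.2023 × 26463 = 5354 kg VSS/d.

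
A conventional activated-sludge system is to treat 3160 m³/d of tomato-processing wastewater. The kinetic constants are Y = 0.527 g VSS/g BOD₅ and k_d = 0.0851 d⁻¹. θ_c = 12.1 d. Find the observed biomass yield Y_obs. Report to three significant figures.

Y_obs ≈ 0.260 g VSS/g BOD₅

Y_obs = Y / (1 + k_d θ_c) = 0.527 / (1 + 0.0851 × 12.1) = 0.527 / 2.030 = 0.2596.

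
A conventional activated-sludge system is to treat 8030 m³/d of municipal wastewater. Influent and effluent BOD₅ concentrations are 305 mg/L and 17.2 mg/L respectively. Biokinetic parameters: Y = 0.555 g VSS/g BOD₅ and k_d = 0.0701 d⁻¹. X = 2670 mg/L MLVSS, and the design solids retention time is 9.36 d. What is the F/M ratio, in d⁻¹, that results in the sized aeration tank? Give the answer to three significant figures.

Steady-state biomass mass balance: V·X·(1 + k_d·θ_c) = Y·Q·(S₀ − S)·θ_c, so V = 0.555 × 8030 × (305 − 17.2) × 9.36 / [2670 × (1 + 0.0701 × 9.36)] = 1.2×10^7 / 4422 = 2715 m³.
F/M = Q·S₀ / (V·X) = 8030 × 305 / (2715 × 2670) = 0.3379 g BOD₅·(g VSS·d)⁻¹.

F/M ≈ 0.338 d⁻¹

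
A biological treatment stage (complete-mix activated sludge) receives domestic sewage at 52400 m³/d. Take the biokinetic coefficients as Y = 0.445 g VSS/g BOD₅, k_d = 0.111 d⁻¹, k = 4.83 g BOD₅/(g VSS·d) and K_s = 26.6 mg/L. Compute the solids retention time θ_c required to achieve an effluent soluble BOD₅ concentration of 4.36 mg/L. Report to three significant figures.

From 1/θ_c = Y·k·S/(K_s + S) − k_d: Y·k·S/(K_s+S) = 0.445 × 4.83 × 4.36 / (26.6 + 4.36) = 0.3027 d⁻¹.
Then 1/θ_c = μ − k_d = 0.3027 − 0.111 = 0.1917 d⁻¹, giving θ_c = 5.217 d.

θ_c ≈ 5.22 d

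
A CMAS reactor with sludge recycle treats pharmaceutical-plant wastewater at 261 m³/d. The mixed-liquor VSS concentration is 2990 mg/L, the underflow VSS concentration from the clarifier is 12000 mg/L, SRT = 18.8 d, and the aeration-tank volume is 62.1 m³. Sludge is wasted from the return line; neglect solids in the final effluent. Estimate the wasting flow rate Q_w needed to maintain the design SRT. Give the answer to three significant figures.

Q_w ≈ 0.823 m³/d

θ_c = V·X/(Q_w·X_r) when wasting from the recycle, so Q_w = V·X/(θ_c·X_r) = 62.10 × 2990 / (18.8 × 12000) = 0.8230 m³/d.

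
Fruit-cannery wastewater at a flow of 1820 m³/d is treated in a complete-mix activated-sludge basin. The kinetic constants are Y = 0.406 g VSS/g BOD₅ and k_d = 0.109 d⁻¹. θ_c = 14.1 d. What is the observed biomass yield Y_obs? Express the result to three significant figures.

Y_obs ≈ 0.160 g VSS/g BOD₅

Correct the yield for decay: Y_obs = Y/(1 + k_d θ_c) = 0.406 / (1 + 0.109 × 14.1) = 0.406 / 2.537 = 0.1600.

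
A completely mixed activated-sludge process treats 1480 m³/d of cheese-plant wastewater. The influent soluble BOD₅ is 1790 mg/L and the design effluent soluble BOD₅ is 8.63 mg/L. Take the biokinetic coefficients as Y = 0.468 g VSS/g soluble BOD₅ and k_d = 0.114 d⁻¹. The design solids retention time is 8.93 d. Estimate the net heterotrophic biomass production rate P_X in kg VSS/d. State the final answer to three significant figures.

Y_obs = Y / (1 + k_d θ_c) = 0.468 / (1 + 0.114 × 8.93) = 0.468 / 2.018 = 0.2319.
Q·(S₀ − S) = 1480 × (1790 − 8.63) × 10⁻³ = 2636 kg/d removed.
Net biomass production P_X = Y_obs × Q·(S₀ − S) = 0.2319 × 2636 = 611.4 kg VSS/d.

P_X ≈ 611 kg VSS/d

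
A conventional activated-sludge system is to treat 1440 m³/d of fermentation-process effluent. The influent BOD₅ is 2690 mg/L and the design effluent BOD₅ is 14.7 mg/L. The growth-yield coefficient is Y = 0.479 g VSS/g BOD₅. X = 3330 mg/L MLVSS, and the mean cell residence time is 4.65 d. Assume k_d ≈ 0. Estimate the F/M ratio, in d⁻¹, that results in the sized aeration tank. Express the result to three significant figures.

V·X = Y·Q·ΔS·θ_c gives V = 0.479 × 1440 × (2690 − 14.7) × 4.65 / 3330 = 2577 m³.
F/M = Q·S₀ / (V·X) = 1440 × 2690 / (2577 × 3330) = 0.4514 g BOD₅·(g VSS·d)⁻¹.

F/M ≈ 0.451 d⁻¹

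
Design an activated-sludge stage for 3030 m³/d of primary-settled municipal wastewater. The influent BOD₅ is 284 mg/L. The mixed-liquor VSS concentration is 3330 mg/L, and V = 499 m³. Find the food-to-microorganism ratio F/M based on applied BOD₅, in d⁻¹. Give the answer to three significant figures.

Food-to-microorganism ratio F/M = Q S₀ / (V X) = 3030 × 284 / (499.0 × 3330) = 0.5179 d⁻¹.

F/M ≈ 0.518 d⁻¹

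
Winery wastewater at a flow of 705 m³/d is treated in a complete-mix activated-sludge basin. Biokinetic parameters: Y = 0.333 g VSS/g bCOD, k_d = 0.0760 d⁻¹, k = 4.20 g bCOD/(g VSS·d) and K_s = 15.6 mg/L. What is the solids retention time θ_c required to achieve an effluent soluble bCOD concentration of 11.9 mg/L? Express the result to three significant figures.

θ_c ≈ 1.89 d

From 1/θ_c = Y·k·S/(K_s + S) − k_d: Y·k·S/(K_s+S) = 0.333 × 4.20 × 11.9 / (15.6 + 11.9) = 0.6052 d⁻¹.
θ_c = 1/(μ − k_d) = 1/(0.6052 − 0.0760) = 1/0.5292 = 1.890 d.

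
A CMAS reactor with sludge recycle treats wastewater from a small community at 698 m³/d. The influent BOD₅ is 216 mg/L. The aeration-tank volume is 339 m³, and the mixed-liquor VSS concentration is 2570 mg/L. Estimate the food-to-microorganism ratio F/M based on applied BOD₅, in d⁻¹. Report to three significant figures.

Food-to-microorganism ratio F/M = Q S₀ / (V X) = 698 × 216 / (339.0 × 2570) = 0.1731 d⁻¹.

F/M ≈ 0.173 d⁻¹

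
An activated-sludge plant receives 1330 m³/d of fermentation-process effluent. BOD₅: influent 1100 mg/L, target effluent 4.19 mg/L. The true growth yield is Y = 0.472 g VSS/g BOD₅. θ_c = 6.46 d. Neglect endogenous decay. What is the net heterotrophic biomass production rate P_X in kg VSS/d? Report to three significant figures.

P_X ≈ 688 kg VSS/d

No decay correction is needed, so Y_obs = Y = 0.472.
Q·(S₀ − S) = 1330 × (1100 − 4.19) × 10⁻³ = 1457 kg/d removed.
Biomass produced: P_X = Y_obs·Q·ΔS = 0.4720 × 1457 ≈ 687.9 kg VSS/d.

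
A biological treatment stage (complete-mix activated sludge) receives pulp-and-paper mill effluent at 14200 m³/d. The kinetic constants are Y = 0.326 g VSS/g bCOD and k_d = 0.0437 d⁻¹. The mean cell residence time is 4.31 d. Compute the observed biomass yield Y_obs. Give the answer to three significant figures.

Observed yield with endogenous decay: Y_obs = Y / (1 + k_d·θ_c) = 0.326 / (1 + 0.0437 × 4.31) = 0.326 / 1.188 = 0.2743 g VSS/g bCOD.

Y_obs ≈ 0.274 g VSS/g bCOD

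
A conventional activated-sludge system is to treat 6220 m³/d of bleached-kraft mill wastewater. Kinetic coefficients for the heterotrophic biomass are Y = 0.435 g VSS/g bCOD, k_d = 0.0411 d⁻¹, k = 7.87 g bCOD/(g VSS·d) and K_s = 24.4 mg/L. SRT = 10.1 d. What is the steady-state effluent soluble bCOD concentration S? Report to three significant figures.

Effluent substrate depends only on kinetics and SRT: S = K_s(1 + k_d θ_c) / [θ_c(Yk − k_d) − 1] = 24.4 × (1 + 0.0411 × 10.1) / [10.1 × (0.435 × 7.87 − 0.0411) − 1] = 34.53 / 33.16 = 1.041 mg/L.

S ≈ 1.04 mg/L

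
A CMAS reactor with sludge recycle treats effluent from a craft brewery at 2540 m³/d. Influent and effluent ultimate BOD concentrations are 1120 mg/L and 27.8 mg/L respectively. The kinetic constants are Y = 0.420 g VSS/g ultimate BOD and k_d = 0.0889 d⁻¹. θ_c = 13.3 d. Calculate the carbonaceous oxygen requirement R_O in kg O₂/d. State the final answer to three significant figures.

R_O ≈ 2020 kg O₂/d

Y_obs = Y / (1 + k_d θ_c) = 0.420 / (1 + 0.0889 × 13.3) = 0.420 / 2.182 = 0.1925.
ΔS = 1120 − 27.8 = 1092 mg/L, so the substrate removal rate is 2540 × 1092/1000 = 2774 kg ultimate BOD/d.
Biomass synthesised: P_X = Y_obs × 2774 = 533.9 kg VSS/d.
Carbonaceous O₂ demand = substrate oxidised − cell-mass equivalent = 2774 − 1.42 × 533.9 = 2016 kg O₂/d.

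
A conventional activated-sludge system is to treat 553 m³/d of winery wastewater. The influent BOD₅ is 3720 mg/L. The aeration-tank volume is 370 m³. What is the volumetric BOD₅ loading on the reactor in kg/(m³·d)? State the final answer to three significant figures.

Applied BOD₅ load per unit volume = Q·S₀/V = (553 × 3720/1000)/370.0 = 5.560 kg BOD₅·m⁻³·d⁻¹.

L_v ≈ 5.56 kg BOD₅/(m³·d)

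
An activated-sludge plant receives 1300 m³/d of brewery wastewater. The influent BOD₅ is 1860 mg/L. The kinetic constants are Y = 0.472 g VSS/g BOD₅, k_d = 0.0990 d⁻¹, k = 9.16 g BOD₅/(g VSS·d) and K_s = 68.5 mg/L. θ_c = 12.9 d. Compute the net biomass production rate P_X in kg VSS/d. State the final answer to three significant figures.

P_X ≈ 500 kg VSS/d

From the Monod/SRT balance for a CMAS, S = K_s·(1+k_d θ_c)/[θ_c·(Y k − k_d) − 1] = 68.5 × (1 + 0.0990 × 12.9) / [12.9 × (0.472 × 9.16 − 0.0990) − 1] = 156.0 / 53.50 = 2.916 mg/L.
The observed yield is Y_obs = Y/(1 + k_d·θ_c) = 0.472 / (1 + 0.0990 × 12.9) = 0.472 / 2.277 = 0.2073 g VSS per g BOD₅ removed.
Substrate removed = Q·(S₀ − S) = 1300 m³/d × (1860 − 2.92) g/m³ = 2.41×10^6 g/d = 2414 kg/d.
Biomass produced: P_X = Y_obs·Q·ΔS = 0.2073 × 2414 ≈ 500.4 kg VSS/d.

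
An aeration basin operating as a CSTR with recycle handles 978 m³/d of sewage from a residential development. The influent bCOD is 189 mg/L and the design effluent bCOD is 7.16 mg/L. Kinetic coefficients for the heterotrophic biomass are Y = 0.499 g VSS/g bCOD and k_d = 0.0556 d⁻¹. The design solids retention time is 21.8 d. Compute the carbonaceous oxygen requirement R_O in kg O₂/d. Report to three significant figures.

R_O ≈ 121 kg O₂/d

Correct the yield for decay: Y_obs = Y/(1 + k_d θ_c) = 0.499 / (1 + 0.0556 × 21.8) = 0.499 / 2.212 = 0.2256.
Q·(S₀ − S) = 978 × (189 − 7.16) × 10⁻³ = 177.8 kg/d removed.
P_X = Y_obs·Q·(S₀ − S) = 0.2256 × 177.8 = 40.12 kg VSS/d.
Carbonaceous O₂ demand = substrate oxidised − cell-mass equivalent = 177.8 − 1.42 × 40.12 = 120.9 kg O₂/d.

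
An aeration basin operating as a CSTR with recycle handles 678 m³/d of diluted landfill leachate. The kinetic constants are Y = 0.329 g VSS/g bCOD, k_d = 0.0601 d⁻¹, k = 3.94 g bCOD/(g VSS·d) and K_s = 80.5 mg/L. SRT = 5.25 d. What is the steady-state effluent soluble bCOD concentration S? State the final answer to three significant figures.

For a completely mixed reactor with recycle the Lawrence–McCarty relation gives S = K_s·(1 + k_d·θ_c) / [θ_c·(Y·k − k_d) − 1] = 80.5 × (1 + 0.0601 × 5.25) / [5.25 × (0.329 × 3.94 − 0.0601) − 1] = 105.9 / 5.490 = 19.29 mg/L.

S ≈ 19.3 mg/L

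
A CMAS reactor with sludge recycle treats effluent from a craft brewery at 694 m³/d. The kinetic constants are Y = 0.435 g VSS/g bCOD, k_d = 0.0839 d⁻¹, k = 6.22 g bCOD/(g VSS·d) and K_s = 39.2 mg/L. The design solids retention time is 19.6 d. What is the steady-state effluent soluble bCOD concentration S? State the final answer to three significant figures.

From the Monod/SRT balance for a CMAS, S = K_s·(1+k_d θ_c)/[θ_c·(Y k − k_d) − 1] = 39.2 × (1 + 0.0839 × 19.6) / [19.6 × (0.435 × 6.22 − 0.0839) − 1] = 103.7 / 50.39 = 2.057 mg/L.

S ≈ 2.06 mg/L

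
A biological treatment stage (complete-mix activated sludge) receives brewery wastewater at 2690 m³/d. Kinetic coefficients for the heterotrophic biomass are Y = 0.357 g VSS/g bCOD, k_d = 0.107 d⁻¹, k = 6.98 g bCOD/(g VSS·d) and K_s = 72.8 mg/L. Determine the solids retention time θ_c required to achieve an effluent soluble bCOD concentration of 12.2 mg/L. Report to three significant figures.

At the target effluent, Y k S/(K_s+S) = 0.357×6.98×12.2/85.00 = 0.3577 d⁻¹.
1/θ_c = 0.3577 − 0.107 = 0.2507 d⁻¹, so θ_c = 3.990 d.

θ_c ≈ 3.99 d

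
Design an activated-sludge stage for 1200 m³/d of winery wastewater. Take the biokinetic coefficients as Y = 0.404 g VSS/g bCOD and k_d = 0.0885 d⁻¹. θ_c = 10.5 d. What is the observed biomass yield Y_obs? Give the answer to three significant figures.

Y_obs ≈ 0.209 g VSS/g bCOD

The observed yield is Y_obs = Y/(1 + k_d·θ_c) = 0.404 / (1 + 0.0885 × 10.5) = 0.404 / 1.929 = 0.2094 g VSS per g bCOD removed.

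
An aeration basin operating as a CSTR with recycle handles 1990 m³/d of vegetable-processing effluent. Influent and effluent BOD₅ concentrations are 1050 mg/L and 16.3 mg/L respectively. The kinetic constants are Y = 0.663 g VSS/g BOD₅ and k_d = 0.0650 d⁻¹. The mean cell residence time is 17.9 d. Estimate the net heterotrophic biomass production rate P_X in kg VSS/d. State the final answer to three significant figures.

P_X ≈ 630 kg VSS/d

Correct the yield for decay: Y_obs = Y/(1 + k_d θ_c) = 0.663 / (1 + 0.0650 × 17.9) = 0.663 / 2.163 = 0.3064.
Mass of BOD₅ removed per day: Q(S₀ − S) = 1990 × 1034 g/m³ = 2057 kg/d.
Biomass produced: P_X = Y_obs·Q·ΔS = 0.3064 × 2057 ≈ 630.4 kg VSS/d.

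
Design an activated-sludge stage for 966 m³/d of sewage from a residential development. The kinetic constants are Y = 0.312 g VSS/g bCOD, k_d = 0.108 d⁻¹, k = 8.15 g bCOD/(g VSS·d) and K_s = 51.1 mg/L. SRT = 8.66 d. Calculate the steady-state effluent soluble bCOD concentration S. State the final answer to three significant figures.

S ≈ 4.92 mg/L

Effluent substrate depends only on kinetics and SRT: S = K_s(1 + k_d θ_c) / [θ_c(Yk − k_d) − 1] = 51.1 × (1 + 0.108 × 8.66) / [8.66 × (0.312 × 8.15 − 0.108) − 1] = 98.89 / 20.09 = 4.924 mg/L.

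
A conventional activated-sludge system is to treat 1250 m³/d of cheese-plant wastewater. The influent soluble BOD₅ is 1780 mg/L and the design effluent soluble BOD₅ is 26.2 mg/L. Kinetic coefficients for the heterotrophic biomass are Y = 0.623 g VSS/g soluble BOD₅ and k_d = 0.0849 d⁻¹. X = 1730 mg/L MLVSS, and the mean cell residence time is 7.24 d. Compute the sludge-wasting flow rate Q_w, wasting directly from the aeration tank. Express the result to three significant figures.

Q_w ≈ 489 m³/d

From the SRT design equation V = Y Q (S₀−S) θ_c / [X (1 + k_d θ_c)] = 0.623 × 1250 × (1780 − 26.2) × 7.24 / [1730 × (1 + 0.0849 × 7.24)] = 9.89×10^6 / 2793 = 3540 m³.
For wasting at MLVSS concentration, Q_w = V/θ_c = 3540/7.24 = 488.9 m³/d.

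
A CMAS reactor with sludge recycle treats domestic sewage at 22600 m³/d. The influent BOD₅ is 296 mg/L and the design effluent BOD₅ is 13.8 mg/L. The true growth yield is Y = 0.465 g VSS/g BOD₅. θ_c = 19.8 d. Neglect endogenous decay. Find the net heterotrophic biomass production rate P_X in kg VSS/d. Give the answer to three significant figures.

Since k_d ≈ 0, Y_obs = Y = 0.465 g VSS/g BOD₅.
Mass of BOD₅ removed per day: Q(S₀ − S) = 22600 × 282.2 g/m³ = 6378 kg/d.
Biomass produced: P_X = Y_obs·Q·ΔS = 0.4650 × 6378 ≈ 2966 kg VSS/d.

P_X ≈ 2970 kg VSS/d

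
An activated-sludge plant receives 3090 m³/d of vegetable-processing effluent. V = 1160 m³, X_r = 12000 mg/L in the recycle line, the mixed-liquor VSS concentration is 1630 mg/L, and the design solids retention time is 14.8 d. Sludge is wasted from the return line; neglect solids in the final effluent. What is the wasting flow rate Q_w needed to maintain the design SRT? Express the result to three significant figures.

Q_w ≈ 10.6 m³/d

θ_c = V·X/(Q_w·X_r) when wasting from the recycle, so Q_w = V·X/(θ_c·X_r) = 1160 × 1630 / (14.8 × 12000) = 10.65 m³/d.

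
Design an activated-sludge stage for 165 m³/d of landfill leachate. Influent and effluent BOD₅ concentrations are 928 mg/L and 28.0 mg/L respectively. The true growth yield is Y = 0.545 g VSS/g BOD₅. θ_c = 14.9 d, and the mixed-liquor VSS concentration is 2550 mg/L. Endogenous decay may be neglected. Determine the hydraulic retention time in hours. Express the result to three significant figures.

V·X = Y·Q·ΔS·θ_c gives V = 0.545 × 165 × (928 − 28.0) × 14.9 / 2550 = 472.9 m³.
HRT = V/Q = 472.9 m³ / 165 m³·d⁻¹ = 2.866 d × 24 = 68.79 h.

τ ≈ 68.8 h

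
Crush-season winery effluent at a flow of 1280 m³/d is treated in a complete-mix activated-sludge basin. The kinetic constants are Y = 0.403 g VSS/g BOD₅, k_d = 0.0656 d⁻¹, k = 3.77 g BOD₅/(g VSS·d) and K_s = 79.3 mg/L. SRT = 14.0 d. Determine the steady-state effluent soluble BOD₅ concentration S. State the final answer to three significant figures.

S ≈ 7.86 mg/L

For a completely mixed reactor with recycle the Lawrence–McCarty relation gives S = K_s·(1 + k_d·θ_c) / [θ_c·(Y·k − k_d) − 1] = 79.3 × (1 + 0.0656 × 14.0) / [14.0 × (0.403 × 3.77 − 0.0656) − 1] = 152.1 / 19.35 = 7.861 mg/L.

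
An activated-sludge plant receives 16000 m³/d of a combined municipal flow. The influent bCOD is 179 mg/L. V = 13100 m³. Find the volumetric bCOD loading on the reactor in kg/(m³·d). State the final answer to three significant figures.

L_v = Q S₀ / V = 16000 × 179 × 10⁻³ / 13100 = 0.2186 kg/(m³·d).

L_v ≈ 0.219 kg bCOD/(m³·d)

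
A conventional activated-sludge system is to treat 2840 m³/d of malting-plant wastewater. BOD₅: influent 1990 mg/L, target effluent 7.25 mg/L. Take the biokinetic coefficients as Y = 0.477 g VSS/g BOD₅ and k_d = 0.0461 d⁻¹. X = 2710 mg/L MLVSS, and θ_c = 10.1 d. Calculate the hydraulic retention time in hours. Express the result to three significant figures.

τ ≈ 57.7 h

Rearranging the biomass balance for a CMAS with decay, V = Y·Q·ΔS·θ_c / [X·(1+k_d θ_c)] = 0.477 × 2840 × (1990 − 7.25) × 10.1 / [2710 × (1 + 0.0461 × 10.1)] = 2.71×10^7 / 3972 = 6830 m³.
Hydraulic retention time τ = V/Q = 6830 / 2840 = 2.405 d = 57.72 h.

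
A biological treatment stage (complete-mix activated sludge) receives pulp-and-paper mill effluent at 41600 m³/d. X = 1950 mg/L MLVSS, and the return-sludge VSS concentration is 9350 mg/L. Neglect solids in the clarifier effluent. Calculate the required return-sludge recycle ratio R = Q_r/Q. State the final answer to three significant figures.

Mass balance around the secondary clarifier (neglecting effluent solids): R = X / (X_r − X) = 1950 / (9350 − 1950) = 0.2635.

R ≈ 0.264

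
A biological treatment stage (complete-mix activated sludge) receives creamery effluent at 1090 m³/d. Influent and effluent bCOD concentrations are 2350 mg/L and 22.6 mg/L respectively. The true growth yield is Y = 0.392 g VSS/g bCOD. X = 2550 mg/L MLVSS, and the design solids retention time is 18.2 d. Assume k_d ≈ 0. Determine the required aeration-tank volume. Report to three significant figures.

With k_d = 0 the design equation reduces to V = Y Q (S₀−S) θ_c / X = 0.392 × 1090 × (2350 − 22.6) × 18.2 / 2550 = 7098 m³.

V ≈ 7100 m³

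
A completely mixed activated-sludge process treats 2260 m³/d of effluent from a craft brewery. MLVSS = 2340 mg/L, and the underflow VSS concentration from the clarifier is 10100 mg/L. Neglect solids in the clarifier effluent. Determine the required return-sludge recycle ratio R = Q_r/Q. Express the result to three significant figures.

Solids balance on the clarifier gives (1+R)X = R·X_r, so R = X/(X_r − X) = 2340 / (10100 − 2340) = 0.3015.

R ≈ 0.302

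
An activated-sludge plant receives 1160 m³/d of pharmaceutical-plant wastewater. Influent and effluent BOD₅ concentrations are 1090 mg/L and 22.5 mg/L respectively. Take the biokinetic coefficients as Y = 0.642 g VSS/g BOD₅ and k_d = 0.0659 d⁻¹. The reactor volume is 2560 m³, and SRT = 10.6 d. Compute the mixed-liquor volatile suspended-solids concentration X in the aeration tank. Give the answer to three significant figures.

X ≈ 1940 mg/L

From V·X·(1 + k_d·θ_c) = Y·Q·(S₀ − S)·θ_c: X = 0.642 × 1160 × (1090 − 22.5) × 10.6 / [2560 × (1 + 0.0659 × 10.6)] = 1938 mg/L.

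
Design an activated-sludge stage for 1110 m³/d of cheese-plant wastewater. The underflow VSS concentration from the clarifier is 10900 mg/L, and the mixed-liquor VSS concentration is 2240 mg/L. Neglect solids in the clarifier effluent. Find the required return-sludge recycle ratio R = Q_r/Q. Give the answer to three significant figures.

R = Q_r/Q = X/(X_r − X) = 2240 / (10900 − 2240) = 0.2587.

R ≈ 0.259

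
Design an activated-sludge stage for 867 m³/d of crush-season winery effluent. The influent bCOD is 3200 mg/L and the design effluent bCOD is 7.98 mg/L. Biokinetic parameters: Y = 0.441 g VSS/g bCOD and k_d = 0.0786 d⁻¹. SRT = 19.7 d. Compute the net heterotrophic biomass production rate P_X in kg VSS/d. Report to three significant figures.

P_X ≈ 479 kg VSS/d

Y_obs = Y / (1 + k_d θ_c) = 0.441 / (1 + 0.0786 × 19.7) = 0.441 / 2.548 = 0.1730.
Q·(S₀ − S) = 867 × (3200 − 7.98) × 10⁻³ = 2767 kg/d removed.
Net biomass production P_X = Y_obs × Q·(S₀ − S) = 0.1730 × 2767 = 478.9 kg VSS/d.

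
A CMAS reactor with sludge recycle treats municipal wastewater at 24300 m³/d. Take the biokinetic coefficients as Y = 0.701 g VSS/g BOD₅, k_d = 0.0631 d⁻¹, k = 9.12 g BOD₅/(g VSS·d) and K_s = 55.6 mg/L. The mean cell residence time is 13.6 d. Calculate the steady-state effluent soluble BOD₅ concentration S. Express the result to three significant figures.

For a completely mixed reactor with recycle the Lawrence–McCarty relation gives S = K_s·(1 + k_d·θ_c) / [θ_c·(Y·k − k_d) − 1] = 55.6 × (1 + 0.0631 × 13.6) / [13.6 × (0.701 × 9.12 − 0.0631) − 1] = 103.3 / 85.09 = 1.214 mg/L.

S ≈ 1.21 mg/L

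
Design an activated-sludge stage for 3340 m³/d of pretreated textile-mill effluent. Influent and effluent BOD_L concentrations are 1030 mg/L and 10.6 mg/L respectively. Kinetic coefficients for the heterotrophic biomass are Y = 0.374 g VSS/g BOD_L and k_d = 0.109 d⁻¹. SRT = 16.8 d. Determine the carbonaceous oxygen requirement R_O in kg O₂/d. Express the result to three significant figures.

Correct the yield for decay: Y_obs = Y/(1 + k_d θ_c) = 0.374 / (1 + 0.109 × 16.8) = 0.374 / 2.831 = 0.1321.
Mass of BOD_L removed per day: Q(S₀ − S) = 3340 × 1019 g/m³ = 3405 kg/d.
Biomass synthesised: P_X = Y_obs × 3405 = 449.8 kg VSS/d.
Carbonaceous O₂ demand = substrate oxidised − cell-mass equivalent = 3405 − 1.42 × 449.8 = 2766 kg O₂/d.

R_O ≈ 2770 kg O₂/d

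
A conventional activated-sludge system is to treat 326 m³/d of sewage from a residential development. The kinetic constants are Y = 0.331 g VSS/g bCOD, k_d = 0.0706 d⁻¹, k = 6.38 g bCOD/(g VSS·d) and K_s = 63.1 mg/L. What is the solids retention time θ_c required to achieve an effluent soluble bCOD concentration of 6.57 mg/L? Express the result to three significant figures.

Specific growth rate at S = 6.57 mg/L: μ = YkS/(K_s+S) = 0.331·6.38·6.57/(63.1+6.57) = 0.1991 d⁻¹.
Then 1/θ_c = μ − k_d = 0.1991 − 0.0706 = 0.1285 d⁻¹, giving θ_c = 7.779 d.

θ_c ≈ 7.78 d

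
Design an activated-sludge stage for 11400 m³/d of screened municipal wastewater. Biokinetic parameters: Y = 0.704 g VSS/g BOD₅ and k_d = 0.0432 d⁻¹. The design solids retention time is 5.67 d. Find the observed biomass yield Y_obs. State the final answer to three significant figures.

Y_obs ≈ 0.565 g VSS/g BOD₅

Correct the yield for decay: Y_obs = Y/(1 + k_d θ_c) = 0.704 / (1 + 0.0432 × 5.67) = 0.704 / 1.245 = 0.5655.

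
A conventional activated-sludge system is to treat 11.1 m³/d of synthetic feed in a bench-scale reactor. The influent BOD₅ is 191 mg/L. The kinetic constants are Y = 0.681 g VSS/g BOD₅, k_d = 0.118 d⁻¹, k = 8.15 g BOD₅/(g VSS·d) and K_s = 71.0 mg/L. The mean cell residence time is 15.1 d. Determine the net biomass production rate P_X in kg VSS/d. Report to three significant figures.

P_X ≈ 0.512 kg VSS/d

For a completely mixed reactor with recycle the Lawrence–McCarty relation gives S = K_s·(1 + k_d·θ_c) / [θ_c·(Y·k − k_d) − 1] = 71.0 × (1 + 0.118 × 15.1) / [15.1 × (0.681 × 8.15 − 0.118) − 1] = 197.5 / 81.03 = 2.438 mg/L.
The observed yield is Y_obs = Y/(1 + k_d·θ_c) = 0.681 / (1 + 0.118 × 15.1) = 0.681 / 2.782 = 0.2448 g VSS per g BOD₅ removed.
Mass of BOD₅ removed per day: Q(S₀ − S) = 11.1 × 188.6 g/m³ = 2.093 kg/d.
So the net sludge growth is P_X = 0.2448 × 2.093 = 0.5124 kg VSS/d.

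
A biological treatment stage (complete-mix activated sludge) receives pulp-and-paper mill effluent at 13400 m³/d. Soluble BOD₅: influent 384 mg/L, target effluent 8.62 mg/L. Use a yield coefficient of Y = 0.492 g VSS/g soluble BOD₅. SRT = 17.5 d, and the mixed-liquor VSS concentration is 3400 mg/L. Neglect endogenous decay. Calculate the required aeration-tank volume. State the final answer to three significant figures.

V ≈ 12700 m³

V·X = Y·Q·ΔS·θ_c gives V = 0.492 × 13400 × (384 − 8.62) × 17.5 / 3400 = 12738 m³.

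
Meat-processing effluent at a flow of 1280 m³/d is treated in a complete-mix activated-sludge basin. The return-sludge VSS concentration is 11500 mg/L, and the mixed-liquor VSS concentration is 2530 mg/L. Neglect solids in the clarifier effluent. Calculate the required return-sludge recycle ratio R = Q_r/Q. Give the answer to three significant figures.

Mass balance around the secondary clarifier (neglecting effluent solids): R = X / (X_r − X) = 2530 / (11500 − 2530) = 0.2821.

R ≈ 0.282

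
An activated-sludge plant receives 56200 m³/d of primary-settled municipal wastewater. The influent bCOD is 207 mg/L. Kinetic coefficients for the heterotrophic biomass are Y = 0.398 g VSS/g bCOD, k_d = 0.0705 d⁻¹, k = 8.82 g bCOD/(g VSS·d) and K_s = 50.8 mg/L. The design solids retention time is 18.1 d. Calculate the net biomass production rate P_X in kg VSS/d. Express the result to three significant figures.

P_X ≈ 2020 kg VSS/d

For a completely mixed reactor with recycle the Lawrence–McCarty relation gives S = K_s·(1 + k_d·θ_c) / [θ_c·(Y·k − k_d) − 1] = 50.8 × (1 + 0.0705 × 18.1) / [18.1 × (0.398 × 8.82 − 0.0705) − 1] = 115.6 / 61.26 = 1.887 mg/L.
The observed yield is Y_obs = Y/(1 + k_d·θ_c) = 0.398 / (1 + 0.0705 × 18.1) = 0.398 / 2.276 = 0.1749 g VSS per g bCOD removed.
Substrate removed = Q·(S₀ − S) = 56200 m³/d × (207 − 1.89) g/m³ = 1.15×10^7 g/d = 11527 kg/d.
P_X = Y_obs · Q(S₀ − S) = 0.1749 × 11527 = 2016 kg VSS/d.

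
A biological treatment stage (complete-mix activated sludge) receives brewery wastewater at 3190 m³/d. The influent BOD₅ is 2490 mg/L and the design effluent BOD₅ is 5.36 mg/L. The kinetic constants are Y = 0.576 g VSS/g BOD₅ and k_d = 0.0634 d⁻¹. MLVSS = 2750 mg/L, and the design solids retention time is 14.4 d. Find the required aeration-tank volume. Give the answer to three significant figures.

Steady-state biomass mass balance: V·X·(1 + k_d·θ_c) = Y·Q·(S₀ − S)·θ_c, so V = 0.576 × 3190 × (2490 − 5.36) × 14.4 / [2750 × (1 + 0.0634 × 14.4)] = 6.57×10^7 / 5261 = 12497 m³.

V ≈ 12500 m³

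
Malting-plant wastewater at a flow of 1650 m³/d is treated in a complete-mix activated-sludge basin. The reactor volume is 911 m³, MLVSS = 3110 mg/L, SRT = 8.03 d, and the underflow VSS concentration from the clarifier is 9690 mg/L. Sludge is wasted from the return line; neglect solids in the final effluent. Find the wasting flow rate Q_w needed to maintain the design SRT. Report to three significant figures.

θ_c = V·X/(Q_w·X_r) when wasting from the recycle, so Q_w = V·X/(θ_c·X_r) = 911.0 × 3110 / (8.03 × 9690) = 36.41 m³/d.

Q_w ≈ 36.4 m³/d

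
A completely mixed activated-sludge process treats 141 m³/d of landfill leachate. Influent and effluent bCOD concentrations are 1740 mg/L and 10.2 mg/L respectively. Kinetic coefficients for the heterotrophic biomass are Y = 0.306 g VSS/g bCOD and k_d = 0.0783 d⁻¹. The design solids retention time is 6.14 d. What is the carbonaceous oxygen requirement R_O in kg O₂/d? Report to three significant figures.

R_O ≈ 172 kg O₂/d

Correct the yield for decay: Y_obs = Y/(1 + k_d θ_c) = 0.306 / (1 + 0.0783 × 6.14) = 0.306 / 1.481 = 0.2067.
Substrate removed = Q·(S₀ − S) = 141 m³/d × (1740 − 10.2) g/m³ = 2.44×10^5 g/d = 243.9 kg/d.
Net sludge production P_X = 0.2067 × 243.9 = 50.40 kg VSS/d.
R_O = Q·(S₀ − S) − 1.42·P_X = 243.9 − 1.42 × 50.40 = 172.3 kg O₂/d.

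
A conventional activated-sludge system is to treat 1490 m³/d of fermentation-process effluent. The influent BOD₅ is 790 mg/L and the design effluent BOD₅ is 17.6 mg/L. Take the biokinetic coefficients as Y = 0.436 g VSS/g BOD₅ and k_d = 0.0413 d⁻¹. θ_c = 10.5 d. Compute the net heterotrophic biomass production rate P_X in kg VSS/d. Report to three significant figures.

Correct the yield for decay: Y_obs = Y/(1 + k_d θ_c) = 0.436 / (1 + 0.0413 × 10.5) = 0.436 / 1.434 = 0.3041.
Mass of BOD₅ removed per day: Q(S₀ − S) = 1490 × 772.4 g/m³ = 1151 kg/d.
Biomass produced: P_X = Y_obs·Q·ΔS = 0.3041 × 1151 ≈ 350.0 kg VSS/d.

P_X ≈ 350 kg VSS/d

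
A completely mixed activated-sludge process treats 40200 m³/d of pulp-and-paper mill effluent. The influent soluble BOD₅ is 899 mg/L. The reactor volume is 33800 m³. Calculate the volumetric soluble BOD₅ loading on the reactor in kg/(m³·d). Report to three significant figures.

Volumetric loading L_v = Q·S₀ / V = 40200 × 899 g/m³ / 33800 m³ = 1069 g/(m³·d) = 1.069 kg soluble BOD₅/(m³·d).

L_v ≈ 1.07 kg soluble BOD₅/(m³·d)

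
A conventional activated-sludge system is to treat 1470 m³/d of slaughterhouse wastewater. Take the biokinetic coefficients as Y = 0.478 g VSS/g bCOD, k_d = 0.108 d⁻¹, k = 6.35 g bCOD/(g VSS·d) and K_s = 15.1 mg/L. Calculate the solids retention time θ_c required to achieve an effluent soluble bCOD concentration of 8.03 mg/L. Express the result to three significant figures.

θ_c ≈ 1.06 d

At the target effluent, Y k S/(K_s+S) = 0.478×6.35×8.03/23.13 = 1.054 d⁻¹.
1/θ_c = 1.054 − 0.108 = 0.9458 d⁻¹, so θ_c = 1.057 d.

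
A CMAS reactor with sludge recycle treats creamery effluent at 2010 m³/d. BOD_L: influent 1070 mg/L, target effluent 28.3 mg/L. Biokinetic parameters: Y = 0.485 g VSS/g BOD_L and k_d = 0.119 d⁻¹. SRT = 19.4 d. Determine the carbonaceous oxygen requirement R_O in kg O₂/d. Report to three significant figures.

The observed yield is Y_obs = Y/(1 + k_d·θ_c) = 0.485 / (1 + 0.119 × 19.4) = 0.485 / 3.309 = 0.1466 g VSS per g BOD_L removed.
ΔS = 1070 − 28.3 = 1042 mg/L, so the substrate removal rate is 2010 × 1042/1000 = 2094 kg BOD_L/d.
Net sludge production P_X = 0.1466 × 2094 = 306.9 kg VSS/d.
R_O = Q·(S₀ − S) − 1.42·P_X = 2094 − 1.42 × 306.9 = 1658 kg O₂/d.

R_O ≈ 1660 kg O₂/d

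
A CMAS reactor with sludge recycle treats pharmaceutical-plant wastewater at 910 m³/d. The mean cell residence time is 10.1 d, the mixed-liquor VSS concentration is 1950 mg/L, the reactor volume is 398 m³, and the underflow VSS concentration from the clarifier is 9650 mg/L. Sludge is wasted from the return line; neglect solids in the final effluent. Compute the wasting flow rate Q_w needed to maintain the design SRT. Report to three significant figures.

Q_w ≈ 7.96 m³/d

Wasting from the return line (neglecting effluent solids): Q_w = V·X / (θ_c·X_r) = 398.0 × 1950 / (10.1 × 9650) = 7.963 m³/d.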